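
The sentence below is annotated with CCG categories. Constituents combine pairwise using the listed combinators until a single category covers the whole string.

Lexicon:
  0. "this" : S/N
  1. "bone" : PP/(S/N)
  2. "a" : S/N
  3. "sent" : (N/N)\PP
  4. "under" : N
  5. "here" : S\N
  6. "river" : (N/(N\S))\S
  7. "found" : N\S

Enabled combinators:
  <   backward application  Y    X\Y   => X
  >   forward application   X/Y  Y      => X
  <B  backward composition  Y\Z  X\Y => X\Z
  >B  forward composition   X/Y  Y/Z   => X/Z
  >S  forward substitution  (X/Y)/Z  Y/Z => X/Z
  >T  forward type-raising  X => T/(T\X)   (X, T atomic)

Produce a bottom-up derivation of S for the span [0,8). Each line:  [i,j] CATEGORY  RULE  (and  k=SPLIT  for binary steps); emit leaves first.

[0,8] S   >
  [0,4] S/N   >B
    [0,1] "this" : S/N
    [1,4] N/N   <
      [1,3] PP   >
        [1,2] "bone" : PP/(S/N)
        [2,3] "a" : S/N
      [3,4] "sent" : (N/N)\PP
  [4,8] N   >
    [4,7] N/(N\S)   <
      [4,6] S   <
        [4,5] "under" : N
        [5,6] "here" : S\N
      [6,7] "river" : (N/(N\S))\S
    [7,8] "found" : N\S

[0,1] S/N  lex  "this"
[1,2] PP/(S/N)  lex  "bone"
[2,3] S/N  lex  "a"
[1,3] PP  >  k=2
[3,4] (N/N)\PP  lex  "sent"
[1,4] N/N  <  k=3
[0,4] S/N  >B  k=1
[4,5] N  lex  "under"
[5,6] S\N  lex  "here"
[4,6] S  <  k=5
[6,7] (N/(N\S))\S  lex  "river"
[4,7] N/(N\S)  <  k=6
[7,8] N\S  lex  "found"
[4,8] N  >  k=7
[0,8] S  >  k=4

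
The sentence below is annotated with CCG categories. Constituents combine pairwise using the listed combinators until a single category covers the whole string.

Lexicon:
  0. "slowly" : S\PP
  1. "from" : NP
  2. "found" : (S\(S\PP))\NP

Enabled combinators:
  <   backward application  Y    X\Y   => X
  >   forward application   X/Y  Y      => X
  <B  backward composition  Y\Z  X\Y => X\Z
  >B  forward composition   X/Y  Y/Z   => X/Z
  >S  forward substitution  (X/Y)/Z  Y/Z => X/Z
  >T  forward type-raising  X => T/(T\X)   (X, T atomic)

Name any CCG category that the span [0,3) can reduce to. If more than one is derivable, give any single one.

[0,3] S   <
  [0,1] "slowly" : S\PP
  [1,3] S\(S\PP)   <
    [1,2] "from" : NP
    [2,3] "found" : (S\(S\PP))\NP

S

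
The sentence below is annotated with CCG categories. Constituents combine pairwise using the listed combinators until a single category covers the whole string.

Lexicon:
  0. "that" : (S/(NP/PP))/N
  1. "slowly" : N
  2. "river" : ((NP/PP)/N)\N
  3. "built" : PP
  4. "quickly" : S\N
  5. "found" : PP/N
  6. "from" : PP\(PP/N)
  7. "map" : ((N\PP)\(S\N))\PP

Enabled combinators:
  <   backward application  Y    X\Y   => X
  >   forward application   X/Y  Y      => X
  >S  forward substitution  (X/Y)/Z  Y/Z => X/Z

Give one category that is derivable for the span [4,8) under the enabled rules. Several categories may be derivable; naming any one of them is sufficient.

[0,8] S   >
  [0,3] S/N   >S
    [0,1] "that" : (S/(NP/PP))/N
    [1,3] (NP/PP)/N   <
      [1,2] "slowly" : N
      [2,3] "river" : ((NP/PP)/N)\N
  [3,8] N   <
    [3,4] "built" : PP
    [4,8] N\PP   <
      [4,5] "quickly" : S\N
      [5,8] (N\PP)\(S\N)   <
        [5,7] PP   <
          [5,6] "found" : PP/N
          [6,7] "from" : PP\(PP/N)
        [7,8] "map" : ((N\PP)\(S\N))\PP

N\PP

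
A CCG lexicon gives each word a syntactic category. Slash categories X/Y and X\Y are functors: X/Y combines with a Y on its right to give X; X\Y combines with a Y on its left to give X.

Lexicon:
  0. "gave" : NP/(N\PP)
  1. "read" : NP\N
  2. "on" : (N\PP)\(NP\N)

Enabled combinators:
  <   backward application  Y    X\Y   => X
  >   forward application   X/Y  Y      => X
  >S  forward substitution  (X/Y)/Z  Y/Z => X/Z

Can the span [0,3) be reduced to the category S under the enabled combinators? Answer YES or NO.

NO

NP/(N\PP) NP\N (N\PP)\(NP\N)
CKY chart[0,3] = {NP}; S ∉ chart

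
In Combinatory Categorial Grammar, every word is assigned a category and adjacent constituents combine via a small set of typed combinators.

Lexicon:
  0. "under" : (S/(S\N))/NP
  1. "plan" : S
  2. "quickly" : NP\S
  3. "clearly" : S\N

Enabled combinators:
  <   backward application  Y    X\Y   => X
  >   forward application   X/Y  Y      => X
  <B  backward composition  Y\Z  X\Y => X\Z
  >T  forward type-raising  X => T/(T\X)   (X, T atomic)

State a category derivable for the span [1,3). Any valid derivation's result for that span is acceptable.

NP

[0,4] S   >
  [0,3] S/(S\N)   >
    [0,1] "under" : (S/(S\N))/NP
    [1,3] NP   >
      [1,2] NP/(NP\S)   >T
        [1,2] "plan" : S
      [2,3] "quickly" : NP\S
  [3,4] "clearly" : S\N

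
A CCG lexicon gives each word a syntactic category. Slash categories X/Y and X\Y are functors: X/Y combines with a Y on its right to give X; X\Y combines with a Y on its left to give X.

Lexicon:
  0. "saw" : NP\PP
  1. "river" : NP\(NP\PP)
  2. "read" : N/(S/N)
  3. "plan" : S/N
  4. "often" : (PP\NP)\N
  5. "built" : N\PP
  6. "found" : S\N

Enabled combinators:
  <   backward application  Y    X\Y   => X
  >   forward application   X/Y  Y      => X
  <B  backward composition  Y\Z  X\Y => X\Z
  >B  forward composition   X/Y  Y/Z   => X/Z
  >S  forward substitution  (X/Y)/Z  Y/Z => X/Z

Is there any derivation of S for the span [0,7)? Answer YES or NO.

YES

[0,7] S   <
  [0,5] PP   <
    [0,2] NP   <
      [0,1] "saw" : NP\PP
      [1,2] "river" : NP\(NP\PP)
    [2,5] PP\NP   <
      [2,4] N   >
        [2,3] "read" : N/(S/N)
        [3,4] "plan" : S/N
      [4,5] "often" : (PP\NP)\N
  [5,7] S\PP   <B
    [5,6] "built" : N\PP
    [6,7] "found" : S\N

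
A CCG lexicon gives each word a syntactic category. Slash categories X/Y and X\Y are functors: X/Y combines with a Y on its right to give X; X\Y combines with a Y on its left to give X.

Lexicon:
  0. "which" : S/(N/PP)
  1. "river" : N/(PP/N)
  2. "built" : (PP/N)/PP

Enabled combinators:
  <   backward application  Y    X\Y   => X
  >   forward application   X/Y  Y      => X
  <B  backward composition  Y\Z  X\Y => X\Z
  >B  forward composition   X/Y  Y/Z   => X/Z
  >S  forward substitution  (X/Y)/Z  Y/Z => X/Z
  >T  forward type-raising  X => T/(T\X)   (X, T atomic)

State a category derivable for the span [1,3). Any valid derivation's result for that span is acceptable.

[0,3] S   >
  [0,1] "which" : S/(N/PP)
  [1,3] N/PP   >B
    [1,2] "river" : N/(PP/N)
    [2,3] "built" : (PP/N)/PP

N/PP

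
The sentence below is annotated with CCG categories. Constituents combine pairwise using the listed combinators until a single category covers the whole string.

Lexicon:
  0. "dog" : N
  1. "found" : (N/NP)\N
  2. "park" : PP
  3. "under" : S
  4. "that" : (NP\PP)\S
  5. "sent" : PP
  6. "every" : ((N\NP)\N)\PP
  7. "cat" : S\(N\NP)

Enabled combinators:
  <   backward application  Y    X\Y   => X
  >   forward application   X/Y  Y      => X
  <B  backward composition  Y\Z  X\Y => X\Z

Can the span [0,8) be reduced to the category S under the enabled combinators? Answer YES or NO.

[0,8] S   <
  [0,5] N   >
    [0,2] N/NP   <
      [0,1] "dog" : N
      [1,2] "found" : (N/NP)\N
    [2,5] NP   <
      [2,3] "park" : PP
      [3,5] NP\PP   <
        [3,4] "under" : S
        [4,5] "that" : (NP\PP)\S
  [5,8] S\N   <B
    [5,7] (N\NP)\N   <
      [5,6] "sent" : PP
      [6,7] "every" : ((N\NP)\N)\PP
    [7,8] "cat" : S\(N\NP)

YES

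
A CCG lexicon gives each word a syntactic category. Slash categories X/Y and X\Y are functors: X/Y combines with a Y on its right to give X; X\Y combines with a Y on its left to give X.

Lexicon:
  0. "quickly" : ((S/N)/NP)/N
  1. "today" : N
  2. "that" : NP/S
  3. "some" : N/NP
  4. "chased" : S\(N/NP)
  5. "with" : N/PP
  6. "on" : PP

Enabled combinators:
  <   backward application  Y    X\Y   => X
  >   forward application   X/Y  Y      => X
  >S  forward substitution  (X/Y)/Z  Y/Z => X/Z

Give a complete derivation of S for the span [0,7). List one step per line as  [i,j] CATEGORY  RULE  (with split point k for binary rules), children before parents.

[0,1] ((S/N)/NP)/N  lex  "quickly"
[1,2] N  lex  "today"
[0,2] (S/N)/NP  >  k=1
[2,3] NP/S  lex  "that"
[3,4] N/NP  lex  "some"
[4,5] S\(N/NP)  lex  "chased"
[3,5] S  <  k=4
[2,5] NP  >  k=3
[0,5] S/N  >  k=2
[5,6] N/PP  lex  "with"
[6,7] PP  lex  "on"
[5,7] N  >  k=6
[0,7] S  >  k=5

[0,7] S   >
  [0,5] S/N   >
    [0,2] (S/N)/NP   >
      [0,1] "quickly" : ((S/N)/NP)/N
      [1,2] "today" : N
    [2,5] NP   >
      [2,3] "that" : NP/S
      [3,5] S   <
        [3,4] "some" : N/NP
        [4,5] "chased" : S\(N/NP)
  [5,7] N   >
    [5,6] "with" : N/PP
    [6,7] "on" : PP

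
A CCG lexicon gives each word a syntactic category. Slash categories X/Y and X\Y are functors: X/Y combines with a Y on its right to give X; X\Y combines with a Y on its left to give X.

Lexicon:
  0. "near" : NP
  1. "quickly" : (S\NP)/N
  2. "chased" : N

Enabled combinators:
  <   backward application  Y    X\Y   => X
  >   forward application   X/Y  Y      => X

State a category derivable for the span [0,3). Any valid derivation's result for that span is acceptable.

[0,3] S   <
  [0,1] "near" : NP
  [1,3] S\NP   >
    [1,2] "quickly" : (S\NP)/N
    [2,3] "chased" : N

S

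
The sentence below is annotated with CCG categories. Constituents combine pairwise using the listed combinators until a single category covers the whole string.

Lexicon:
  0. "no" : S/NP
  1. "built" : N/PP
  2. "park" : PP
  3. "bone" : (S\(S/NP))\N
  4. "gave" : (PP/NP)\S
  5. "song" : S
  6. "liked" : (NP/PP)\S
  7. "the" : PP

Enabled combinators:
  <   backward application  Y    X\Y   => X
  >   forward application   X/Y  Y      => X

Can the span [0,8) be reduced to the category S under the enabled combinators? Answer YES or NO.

NO

S/NP N/PP PP (S\(S/NP))\N (PP/NP)\S S (NP/PP)\S PP
CKY chart[0,8] = {PP}; S ∉ chart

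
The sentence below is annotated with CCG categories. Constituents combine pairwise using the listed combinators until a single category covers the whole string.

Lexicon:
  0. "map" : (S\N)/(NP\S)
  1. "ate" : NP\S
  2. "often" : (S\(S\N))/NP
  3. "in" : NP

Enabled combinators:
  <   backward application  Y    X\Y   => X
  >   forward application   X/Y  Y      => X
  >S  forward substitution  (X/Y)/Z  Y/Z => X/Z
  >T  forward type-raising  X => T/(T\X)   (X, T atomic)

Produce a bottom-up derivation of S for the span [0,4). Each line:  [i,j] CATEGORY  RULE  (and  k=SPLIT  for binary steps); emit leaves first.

[0,4] S   <
  [0,2] S\N   >
    [0,1] "map" : (S\N)/(NP\S)
    [1,2] "ate" : NP\S
  [2,4] S\(S\N)   >
    [2,3] "often" : (S\(S\N))/NP
    [3,4] "in" : NP

[0,1] (S\N)/(NP\S)  lex  "map"
[1,2] NP\S  lex  "ate"
[0,2] S\N  >  k=1
[2,3] (S\(S\N))/NP  lex  "often"
[3,4] NP  lex  "in"
[2,4] S\(S\N)  >  k=3
[0,4] S  <  k=2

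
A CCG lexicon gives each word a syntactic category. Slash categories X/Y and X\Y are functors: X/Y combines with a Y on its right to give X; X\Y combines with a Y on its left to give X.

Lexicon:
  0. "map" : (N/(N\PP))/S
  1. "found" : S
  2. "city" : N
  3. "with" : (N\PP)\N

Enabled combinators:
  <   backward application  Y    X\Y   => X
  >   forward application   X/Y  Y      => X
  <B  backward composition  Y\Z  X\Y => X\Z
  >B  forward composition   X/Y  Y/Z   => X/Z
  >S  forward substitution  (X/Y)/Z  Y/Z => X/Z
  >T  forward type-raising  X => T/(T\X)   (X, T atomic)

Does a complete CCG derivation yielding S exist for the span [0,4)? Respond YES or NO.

(N/(N\PP))/S S N (N\PP)\N
CKY chart[0,4] = {N, N/(N\N), NP/(NP\N), PP/(PP\N), S/(S\N)}; S ∉ chart

NO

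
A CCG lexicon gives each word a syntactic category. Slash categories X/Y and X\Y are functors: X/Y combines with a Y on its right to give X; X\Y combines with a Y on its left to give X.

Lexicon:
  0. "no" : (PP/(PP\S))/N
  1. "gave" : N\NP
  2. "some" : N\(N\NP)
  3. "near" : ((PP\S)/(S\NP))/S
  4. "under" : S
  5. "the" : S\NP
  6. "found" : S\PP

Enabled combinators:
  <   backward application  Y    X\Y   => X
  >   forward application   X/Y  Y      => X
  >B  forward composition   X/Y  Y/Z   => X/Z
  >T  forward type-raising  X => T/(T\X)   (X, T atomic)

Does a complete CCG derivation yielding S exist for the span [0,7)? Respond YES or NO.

[0,7] S   <
  [0,6] PP   >
    [0,3] PP/(PP\S)   >
      [0,1] "no" : (PP/(PP\S))/N
      [1,3] N   <
        [1,2] "gave" : N\NP
        [2,3] "some" : N\(N\NP)
    [3,6] PP\S   >
      [3,5] (PP\S)/(S\NP)   >
        [3,4] "near" : ((PP\S)/(S\NP))/S
        [4,5] "under" : S
      [5,6] "the" : S\NP
  [6,7] "found" : S\PP

YES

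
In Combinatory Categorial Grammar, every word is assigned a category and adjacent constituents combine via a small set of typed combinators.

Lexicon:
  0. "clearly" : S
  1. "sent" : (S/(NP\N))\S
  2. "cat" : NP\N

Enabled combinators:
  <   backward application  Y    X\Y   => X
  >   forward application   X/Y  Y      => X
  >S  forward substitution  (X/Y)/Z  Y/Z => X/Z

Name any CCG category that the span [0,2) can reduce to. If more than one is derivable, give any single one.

[0,3] S   >
  [0,2] S/(NP\N)   <
    [0,1] "clearly" : S
    [1,2] "sent" : (S/(NP\N))\S
  [2,3] "cat" : NP\N

S/(NP\N)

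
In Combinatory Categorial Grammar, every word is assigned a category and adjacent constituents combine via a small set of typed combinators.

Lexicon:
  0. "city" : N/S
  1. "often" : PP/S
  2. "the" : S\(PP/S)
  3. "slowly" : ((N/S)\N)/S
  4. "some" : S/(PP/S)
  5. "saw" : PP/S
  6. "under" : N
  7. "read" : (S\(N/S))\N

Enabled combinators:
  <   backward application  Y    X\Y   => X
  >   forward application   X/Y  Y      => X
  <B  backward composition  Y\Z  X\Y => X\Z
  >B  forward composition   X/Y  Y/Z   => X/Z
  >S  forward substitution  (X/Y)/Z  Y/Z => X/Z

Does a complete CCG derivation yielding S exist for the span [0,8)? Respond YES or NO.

[0,8] S   <
  [0,6] N/S   <
    [0,3] N   >
      [0,1] "city" : N/S
      [1,3] S   <
        [1,2] "often" : PP/S
        [2,3] "the" : S\(PP/S)
    [3,6] (N/S)\N   >
      [3,4] "slowly" : ((N/S)\N)/S
      [4,6] S   >
        [4,5] "some" : S/(PP/S)
        [5,6] "saw" : PP/S
  [6,8] S\(N/S)   <
    [6,7] "under" : N
    [7,8] "read" : (S\(N/S))\N

YES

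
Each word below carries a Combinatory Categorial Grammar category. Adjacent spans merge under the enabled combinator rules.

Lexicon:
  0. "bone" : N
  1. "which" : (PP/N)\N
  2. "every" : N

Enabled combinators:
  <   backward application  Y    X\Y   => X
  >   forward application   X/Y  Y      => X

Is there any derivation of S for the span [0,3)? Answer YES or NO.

NO

N (PP/N)\N N
CKY chart[0,3] = {PP}; S ∉ chart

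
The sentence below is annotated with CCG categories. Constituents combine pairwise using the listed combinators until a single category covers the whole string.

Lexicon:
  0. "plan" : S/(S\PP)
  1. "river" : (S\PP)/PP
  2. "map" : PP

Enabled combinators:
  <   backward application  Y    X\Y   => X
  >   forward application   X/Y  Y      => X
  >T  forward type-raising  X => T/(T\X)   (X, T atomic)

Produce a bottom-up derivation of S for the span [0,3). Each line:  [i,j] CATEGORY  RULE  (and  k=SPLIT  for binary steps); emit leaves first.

[0,3] S   >
  [0,1] "plan" : S/(S\PP)
  [1,3] S\PP   >
    [1,2] "river" : (S\PP)/PP
    [2,3] "map" : PP

[0,1] S/(S\PP)  lex  "plan"
[1,2] (S\PP)/PP  lex  "river"
[2,3] PP  lex  "map"
[1,3] S\PP  >  k=2
[0,3] S  >  k=1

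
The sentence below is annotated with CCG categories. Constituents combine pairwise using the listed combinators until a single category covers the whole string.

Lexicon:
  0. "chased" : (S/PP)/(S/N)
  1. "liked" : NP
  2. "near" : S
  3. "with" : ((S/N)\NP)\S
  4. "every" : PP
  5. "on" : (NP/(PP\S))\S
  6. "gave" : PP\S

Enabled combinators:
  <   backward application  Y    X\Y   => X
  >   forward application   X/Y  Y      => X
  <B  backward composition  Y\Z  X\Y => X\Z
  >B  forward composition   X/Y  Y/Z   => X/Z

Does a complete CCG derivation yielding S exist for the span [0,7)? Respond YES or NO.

(S/PP)/(S/N) NP S ((S/N)\NP)\S PP (NP/(PP\S))\S PP\S
CKY chart[0,7] = {NP}; S ∉ chart

NO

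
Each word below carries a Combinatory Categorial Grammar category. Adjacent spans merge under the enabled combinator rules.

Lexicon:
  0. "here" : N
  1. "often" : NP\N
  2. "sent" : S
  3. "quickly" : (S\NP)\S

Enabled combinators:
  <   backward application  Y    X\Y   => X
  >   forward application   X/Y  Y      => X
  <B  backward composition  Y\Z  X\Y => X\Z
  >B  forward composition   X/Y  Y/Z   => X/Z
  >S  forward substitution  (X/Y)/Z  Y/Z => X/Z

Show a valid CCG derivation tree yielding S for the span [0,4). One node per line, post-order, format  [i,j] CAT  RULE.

[0,4] S   <
  [0,2] NP   <
    [0,1] "here" : N
    [1,2] "often" : NP\N
  [2,4] S\NP   <
    [2,3] "sent" : S
    [3,4] "quickly" : (S\NP)\S

[0,1] N  lex  "here"
[1,2] NP\N  lex  "often"
[0,2] NP  <  k=1
[2,3] S  lex  "sent"
[3,4] (S\NP)\S  lex  "quickly"
[2,4] S\NP  <  k=3
[0,4] S  <  k=2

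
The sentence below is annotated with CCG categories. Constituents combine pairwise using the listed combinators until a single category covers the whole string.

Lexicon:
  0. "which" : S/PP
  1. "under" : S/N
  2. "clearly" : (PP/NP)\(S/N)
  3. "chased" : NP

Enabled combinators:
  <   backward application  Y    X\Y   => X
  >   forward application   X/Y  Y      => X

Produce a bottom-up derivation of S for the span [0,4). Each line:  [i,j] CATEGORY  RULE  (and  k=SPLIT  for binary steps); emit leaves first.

[0,4] S   >
  [0,1] "which" : S/PP
  [1,4] PP   >
    [1,3] PP/NP   <
      [1,2] "under" : S/N
      [2,3] "clearly" : (PP/NP)\(S/N)
    [3,4] "chased" : NP

[0,1] S/PP  lex  "which"
[1,2] S/N  lex  "under"
[2,3] (PP/NP)\(S/N)  lex  "clearly"
[1,3] PP/NP  <  k=2
[3,4] NP  lex  "chased"
[1,4] PP  >  k=3
[0,4] S  >  k=1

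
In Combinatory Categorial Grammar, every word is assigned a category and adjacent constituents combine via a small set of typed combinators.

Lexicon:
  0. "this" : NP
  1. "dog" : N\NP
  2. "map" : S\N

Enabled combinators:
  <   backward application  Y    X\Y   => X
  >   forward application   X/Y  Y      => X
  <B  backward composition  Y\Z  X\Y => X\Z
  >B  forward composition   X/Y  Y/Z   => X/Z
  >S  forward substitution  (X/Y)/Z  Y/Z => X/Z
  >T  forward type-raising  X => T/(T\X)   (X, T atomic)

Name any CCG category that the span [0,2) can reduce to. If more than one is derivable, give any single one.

[0,3] S   <
  [0,2] N   <
    [0,1] "this" : NP
    [1,2] "dog" : N\NP
  [2,3] "map" : S\N

N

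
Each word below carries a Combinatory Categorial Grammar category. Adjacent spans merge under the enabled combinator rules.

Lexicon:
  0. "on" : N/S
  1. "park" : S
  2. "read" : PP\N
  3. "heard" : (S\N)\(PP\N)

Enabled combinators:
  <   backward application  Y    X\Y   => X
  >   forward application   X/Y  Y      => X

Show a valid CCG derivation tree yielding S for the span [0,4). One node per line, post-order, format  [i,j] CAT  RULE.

[0,4] S   <
  [0,2] N   >
    [0,1] "on" : N/S
    [1,2] "park" : S
  [2,4] S\N   <
    [2,3] "read" : PP\N
    [3,4] "heard" : (S\N)\(PP\N)

[0,1] N/S  lex  "on"
[1,2] S  lex  "park"
[0,2] N  >  k=1
[2,3] PP\N  lex  "read"
[3,4] (S\N)\(PP\N)  lex  "heard"
[2,4] S\N  <  k=3
[0,4] S  <  k=2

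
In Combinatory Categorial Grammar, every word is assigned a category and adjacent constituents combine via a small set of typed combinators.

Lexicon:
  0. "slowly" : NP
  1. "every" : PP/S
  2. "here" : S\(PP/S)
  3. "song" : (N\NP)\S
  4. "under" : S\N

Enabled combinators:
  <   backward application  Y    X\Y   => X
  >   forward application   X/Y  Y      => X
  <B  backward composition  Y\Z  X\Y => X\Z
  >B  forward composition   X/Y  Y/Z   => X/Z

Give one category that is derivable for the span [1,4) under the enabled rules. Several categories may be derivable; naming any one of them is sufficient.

[0,5] S   <
  [0,4] N   <
    [0,1] "slowly" : NP
    [1,4] N\NP   <
      [1,3] S   <
        [1,2] "every" : PP/S
        [2,3] "here" : S\(PP/S)
      [3,4] "song" : (N\NP)\S
  [4,5] "under" : S\N

N\NP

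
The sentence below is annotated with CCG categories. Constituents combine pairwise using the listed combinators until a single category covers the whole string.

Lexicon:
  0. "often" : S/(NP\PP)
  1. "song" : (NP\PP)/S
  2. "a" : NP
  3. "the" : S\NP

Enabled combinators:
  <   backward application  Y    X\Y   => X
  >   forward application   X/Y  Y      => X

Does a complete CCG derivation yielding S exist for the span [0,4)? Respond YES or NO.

YES

[0,4] S   >
  [0,1] "often" : S/(NP\PP)
  [1,4] NP\PP   >
    [1,2] "song" : (NP\PP)/S
    [2,4] S   <
      [2,3] "a" : NP
      [3,4] "the" : S\NP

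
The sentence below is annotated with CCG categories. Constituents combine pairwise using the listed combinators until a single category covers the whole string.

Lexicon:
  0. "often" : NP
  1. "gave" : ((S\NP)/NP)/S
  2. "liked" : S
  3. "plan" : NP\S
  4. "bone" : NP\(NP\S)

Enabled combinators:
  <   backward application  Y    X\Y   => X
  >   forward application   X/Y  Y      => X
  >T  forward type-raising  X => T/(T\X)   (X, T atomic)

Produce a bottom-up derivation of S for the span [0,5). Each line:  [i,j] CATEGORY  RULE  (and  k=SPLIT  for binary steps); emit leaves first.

[0,5] S   <
  [0,1] "often" : NP
  [1,5] S\NP   >
    [1,3] (S\NP)/NP   >
      [1,2] "gave" : ((S\NP)/NP)/S
      [2,3] "liked" : S
    [3,5] NP   <
      [3,4] "plan" : NP\S
      [4,5] "bone" : NP\(NP\S)

[0,1] NP  lex  "often"
[1,2] ((S\NP)/NP)/S  lex  "gave"
[2,3] S  lex  "liked"
[1,3] (S\NP)/NP  >  k=2
[3,4] NP\S  lex  "plan"
[4,5] NP\(NP\S)  lex  "bone"
[3,5] NP  <  k=4
[1,5] S\NP  >  k=3
[0,5] S  <  k=1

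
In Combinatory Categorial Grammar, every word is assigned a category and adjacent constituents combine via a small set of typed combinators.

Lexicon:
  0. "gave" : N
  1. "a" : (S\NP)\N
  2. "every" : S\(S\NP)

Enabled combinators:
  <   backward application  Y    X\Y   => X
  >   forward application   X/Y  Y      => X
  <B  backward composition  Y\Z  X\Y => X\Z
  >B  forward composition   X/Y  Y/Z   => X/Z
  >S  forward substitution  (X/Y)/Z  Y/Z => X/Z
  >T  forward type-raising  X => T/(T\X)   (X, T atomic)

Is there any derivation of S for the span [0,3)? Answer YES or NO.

[0,3] S   <
  [0,2] S\NP   <
    [0,1] "gave" : N
    [1,2] "a" : (S\NP)\N
  [2,3] "every" : S\(S\NP)

YES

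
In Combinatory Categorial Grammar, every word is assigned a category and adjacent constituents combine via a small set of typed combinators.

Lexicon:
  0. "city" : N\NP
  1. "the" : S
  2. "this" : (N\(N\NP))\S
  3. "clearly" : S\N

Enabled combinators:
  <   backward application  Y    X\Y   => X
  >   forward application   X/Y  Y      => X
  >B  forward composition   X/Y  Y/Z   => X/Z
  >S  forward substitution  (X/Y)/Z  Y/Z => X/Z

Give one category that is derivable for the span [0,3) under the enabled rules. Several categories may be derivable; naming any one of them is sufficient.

[0,4] S   <
  [0,3] N   <
    [0,1] "city" : N\NP
    [1,3] N\(N\NP)   <
      [1,2] "the" : S
      [2,3] "this" : (N\(N\NP))\S
  [3,4] "clearly" : S\N

N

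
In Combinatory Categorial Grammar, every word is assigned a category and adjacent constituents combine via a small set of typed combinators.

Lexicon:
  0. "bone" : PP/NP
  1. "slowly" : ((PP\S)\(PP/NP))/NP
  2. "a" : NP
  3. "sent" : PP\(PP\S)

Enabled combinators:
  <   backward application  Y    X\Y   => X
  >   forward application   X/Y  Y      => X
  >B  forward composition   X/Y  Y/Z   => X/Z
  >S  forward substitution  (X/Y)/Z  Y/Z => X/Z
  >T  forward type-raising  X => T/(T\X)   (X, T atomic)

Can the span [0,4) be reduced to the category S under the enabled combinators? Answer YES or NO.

NO

PP/NP ((PP\S)\(PP/NP))/NP NP PP\(PP\S)
CKY chart[0,4] = {N/(N\PP), NP/(NP\PP), PP, PP/(PP\PP), S/(S\PP)}; S ∉ chart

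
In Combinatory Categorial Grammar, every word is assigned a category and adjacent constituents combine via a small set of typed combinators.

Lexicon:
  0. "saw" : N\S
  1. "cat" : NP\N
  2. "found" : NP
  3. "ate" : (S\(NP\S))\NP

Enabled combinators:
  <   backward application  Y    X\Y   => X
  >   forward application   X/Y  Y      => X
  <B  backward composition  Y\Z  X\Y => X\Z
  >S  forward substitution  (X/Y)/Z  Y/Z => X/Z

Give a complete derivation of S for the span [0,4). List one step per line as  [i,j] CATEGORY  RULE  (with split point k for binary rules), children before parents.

[0,4] S   <
  [0,2] NP\S   <B
    [0,1] "saw" : N\S
    [1,2] "cat" : NP\N
  [2,4] S\(NP\S)   <
    [2,3] "found" : NP
    [3,4] "ate" : (S\(NP\S))\NP

[0,1] N\S  lex  "saw"
[1,2] NP\N  lex  "cat"
[0,2] NP\S  <B  k=1
[2,3] NP  lex  "found"
[3,4] (S\(NP\S))\NP  lex  "ate"
[2,4] S\(NP\S)  <  k=3
[0,4] S  <  k=2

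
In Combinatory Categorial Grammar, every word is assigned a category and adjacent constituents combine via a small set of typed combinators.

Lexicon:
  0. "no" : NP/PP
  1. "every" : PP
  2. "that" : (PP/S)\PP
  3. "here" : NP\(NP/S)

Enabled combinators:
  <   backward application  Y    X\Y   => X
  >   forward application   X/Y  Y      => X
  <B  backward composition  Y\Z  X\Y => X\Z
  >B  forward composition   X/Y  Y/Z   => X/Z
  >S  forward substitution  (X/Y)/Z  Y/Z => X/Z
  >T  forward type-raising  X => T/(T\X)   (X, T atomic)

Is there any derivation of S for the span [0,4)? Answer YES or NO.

NP/PP PP (PP/S)\PP NP\(NP/S)
CKY chart[0,4] = {N/(N\NP), NP, NP/(NP\NP), PP/(PP\NP), S/(S\NP)}; S ∉ chart

NO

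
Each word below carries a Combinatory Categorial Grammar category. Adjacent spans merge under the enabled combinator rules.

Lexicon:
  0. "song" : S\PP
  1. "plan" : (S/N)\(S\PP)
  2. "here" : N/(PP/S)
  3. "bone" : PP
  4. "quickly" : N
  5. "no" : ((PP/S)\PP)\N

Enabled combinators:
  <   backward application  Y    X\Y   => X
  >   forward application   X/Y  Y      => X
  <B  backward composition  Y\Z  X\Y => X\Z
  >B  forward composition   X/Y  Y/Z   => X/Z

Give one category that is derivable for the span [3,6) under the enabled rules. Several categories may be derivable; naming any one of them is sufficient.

PP/S

[0,6] S   >
  [0,2] S/N   <
    [0,1] "song" : S\PP
    [1,2] "plan" : (S/N)\(S\PP)
  [2,6] N   >
    [2,3] "here" : N/(PP/S)
    [3,6] PP/S   <
      [3,4] "bone" : PP
      [4,6] (PP/S)\PP   <
        [4,5] "quickly" : N
        [5,6] "no" : ((PP/S)\PP)\N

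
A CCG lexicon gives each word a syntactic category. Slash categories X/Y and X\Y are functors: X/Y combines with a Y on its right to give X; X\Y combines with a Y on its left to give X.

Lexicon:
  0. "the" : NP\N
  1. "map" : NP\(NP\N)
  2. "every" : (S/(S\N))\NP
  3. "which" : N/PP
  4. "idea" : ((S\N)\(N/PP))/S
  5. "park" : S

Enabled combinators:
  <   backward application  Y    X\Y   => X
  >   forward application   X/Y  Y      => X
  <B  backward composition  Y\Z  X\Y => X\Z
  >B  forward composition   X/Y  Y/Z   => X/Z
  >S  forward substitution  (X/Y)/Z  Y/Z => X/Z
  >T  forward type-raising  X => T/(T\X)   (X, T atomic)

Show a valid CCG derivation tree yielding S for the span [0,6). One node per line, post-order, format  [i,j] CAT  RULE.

[0,1] NP\N  lex  "the"
[1,2] NP\(NP\N)  lex  "map"
[0,2] NP  <  k=1
[2,3] (S/(S\N))\NP  lex  "every"
[0,3] S/(S\N)  <  k=2
[3,4] N/PP  lex  "which"
[4,5] ((S\N)\(N/PP))/S  lex  "idea"
[5,6] S  lex  "park"
[4,6] (S\N)\(N/PP)  >  k=5
[3,6] S\N  <  k=4
[0,6] S  >  k=3

[0,6] S   >
  [0,3] S/(S\N)   <
    [0,2] NP   <
      [0,1] "the" : NP\N
      [1,2] "map" : NP\(NP\N)
    [2,3] "every" : (S/(S\N))\NP
  [3,6] S\N   <
    [3,4] "which" : N/PP
    [4,6] (S\N)\(N/PP)   >
      [4,5] "idea" : ((S\N)\(N/PP))/S
      [5,6] "park" : S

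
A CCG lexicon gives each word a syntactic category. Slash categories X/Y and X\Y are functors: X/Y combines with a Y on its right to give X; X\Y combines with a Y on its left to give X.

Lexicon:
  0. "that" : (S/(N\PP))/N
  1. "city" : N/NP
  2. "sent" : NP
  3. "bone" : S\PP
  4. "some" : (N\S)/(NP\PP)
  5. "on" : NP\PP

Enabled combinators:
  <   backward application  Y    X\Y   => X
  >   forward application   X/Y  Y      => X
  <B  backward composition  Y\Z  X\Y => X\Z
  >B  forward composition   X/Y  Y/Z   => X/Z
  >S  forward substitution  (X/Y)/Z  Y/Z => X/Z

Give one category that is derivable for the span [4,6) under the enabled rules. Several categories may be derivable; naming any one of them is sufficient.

[0,6] S   >
  [0,3] S/(N\PP)   >
    [0,1] "that" : (S/(N\PP))/N
    [1,3] N   >
      [1,2] "city" : N/NP
      [2,3] "sent" : NP
  [3,6] N\PP   <B
    [3,4] "bone" : S\PP
    [4,6] N\S   >
      [4,5] "some" : (N\S)/(NP\PP)
      [5,6] "on" : NP\PP

N\S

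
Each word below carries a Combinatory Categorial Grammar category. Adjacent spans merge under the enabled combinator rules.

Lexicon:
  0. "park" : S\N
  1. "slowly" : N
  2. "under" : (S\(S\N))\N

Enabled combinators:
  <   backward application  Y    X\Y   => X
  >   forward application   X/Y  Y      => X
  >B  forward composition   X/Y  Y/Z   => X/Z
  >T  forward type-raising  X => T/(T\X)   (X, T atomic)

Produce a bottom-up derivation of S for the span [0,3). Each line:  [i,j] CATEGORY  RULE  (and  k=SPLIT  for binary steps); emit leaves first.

[0,3] S   <
  [0,1] "park" : S\N
  [1,3] S\(S\N)   <
    [1,2] "slowly" : N
    [2,3] "under" : (S\(S\N))\N

[0,1] S\N  lex  "park"
[1,2] N  lex  "slowly"
[2,3] (S\(S\N))\N  lex  "under"
[1,3] S\(S\N)  <  k=2
[0,3] S  <  k=1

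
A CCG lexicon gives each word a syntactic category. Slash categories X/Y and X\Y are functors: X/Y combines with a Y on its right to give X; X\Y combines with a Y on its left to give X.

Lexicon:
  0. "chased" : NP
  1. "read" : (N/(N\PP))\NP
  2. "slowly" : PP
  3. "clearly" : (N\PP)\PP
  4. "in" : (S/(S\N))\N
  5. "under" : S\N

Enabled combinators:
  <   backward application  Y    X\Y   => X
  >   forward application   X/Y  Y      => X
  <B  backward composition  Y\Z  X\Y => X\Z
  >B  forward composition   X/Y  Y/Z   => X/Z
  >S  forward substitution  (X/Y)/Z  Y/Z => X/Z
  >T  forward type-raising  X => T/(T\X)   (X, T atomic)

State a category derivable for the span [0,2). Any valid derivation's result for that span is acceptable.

N/(N\PP)

[0,6] S   >
  [0,5] S/(S\N)   <
    [0,4] N   >
      [0,2] N/(N\PP)   <
        [0,1] "chased" : NP
        [1,2] "read" : (N/(N\PP))\NP
      [2,4] N\PP   <
        [2,3] "slowly" : PP
        [3,4] "clearly" : (N\PP)\PP
    [4,5] "in" : (S/(S\N))\N
  [5,6] "under" : S\N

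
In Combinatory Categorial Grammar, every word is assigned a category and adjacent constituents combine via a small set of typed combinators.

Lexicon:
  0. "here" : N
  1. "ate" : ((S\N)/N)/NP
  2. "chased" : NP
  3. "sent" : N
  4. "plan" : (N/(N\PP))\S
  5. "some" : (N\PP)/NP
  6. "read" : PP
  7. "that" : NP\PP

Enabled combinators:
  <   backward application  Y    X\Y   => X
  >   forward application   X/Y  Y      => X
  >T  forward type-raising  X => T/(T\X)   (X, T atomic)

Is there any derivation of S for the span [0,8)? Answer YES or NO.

NO

N ((S\N)/N)/NP NP N (N/(N\PP))\S (N\PP)/NP PP NP\PP
CKY chart[0,8] = {N, N/(N\N), NP/(NP\N), PP/(PP\N), S/(S\N)}; S ∉ chart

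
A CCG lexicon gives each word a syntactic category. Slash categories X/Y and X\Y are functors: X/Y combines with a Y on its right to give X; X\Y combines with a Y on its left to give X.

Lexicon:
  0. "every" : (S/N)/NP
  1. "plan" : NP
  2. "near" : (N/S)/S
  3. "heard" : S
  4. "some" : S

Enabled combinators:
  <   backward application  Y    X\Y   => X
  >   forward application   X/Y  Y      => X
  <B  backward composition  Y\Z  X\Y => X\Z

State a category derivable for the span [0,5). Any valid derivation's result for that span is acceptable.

S

[0,5] S   >
  [0,2] S/N   >
    [0,1] "every" : (S/N)/NP
    [1,2] "plan" : NP
  [2,5] N   >
    [2,4] N/S   >
      [2,3] "near" : (N/S)/S
      [3,4] "heard" : S
    [4,5] "some" : S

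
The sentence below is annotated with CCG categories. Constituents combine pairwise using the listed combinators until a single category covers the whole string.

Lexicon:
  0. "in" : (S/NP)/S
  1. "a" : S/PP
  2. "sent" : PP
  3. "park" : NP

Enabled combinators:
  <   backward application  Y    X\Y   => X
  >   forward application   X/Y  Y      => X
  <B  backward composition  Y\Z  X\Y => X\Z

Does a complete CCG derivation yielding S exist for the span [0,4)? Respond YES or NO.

[0,4] S   >
  [0,3] S/NP   >
    [0,1] "in" : (S/NP)/S
    [1,3] S   >
      [1,2] "a" : S/PP
      [2,3] "sent" : PP
  [3,4] "park" : NP

YES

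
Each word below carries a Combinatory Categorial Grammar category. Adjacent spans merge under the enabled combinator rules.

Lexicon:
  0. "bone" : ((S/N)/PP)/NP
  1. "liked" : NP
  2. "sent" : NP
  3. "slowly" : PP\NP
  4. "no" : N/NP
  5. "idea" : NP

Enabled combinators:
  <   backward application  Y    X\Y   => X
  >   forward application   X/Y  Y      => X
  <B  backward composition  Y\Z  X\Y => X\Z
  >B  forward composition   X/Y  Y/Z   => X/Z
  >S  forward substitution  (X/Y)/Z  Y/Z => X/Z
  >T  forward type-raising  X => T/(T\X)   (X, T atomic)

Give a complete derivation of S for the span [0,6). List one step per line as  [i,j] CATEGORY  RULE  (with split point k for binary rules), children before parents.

[0,6] S   >
  [0,4] S/N   >
    [0,2] (S/N)/PP   >
      [0,1] "bone" : ((S/N)/PP)/NP
      [1,2] "liked" : NP
    [2,4] PP   <
      [2,3] "sent" : NP
      [3,4] "slowly" : PP\NP
  [4,6] N   >
    [4,5] "no" : N/NP
    [5,6] "idea" : NP

[0,1] ((S/N)/PP)/NP  lex  "bone"
[1,2] NP  lex  "liked"
[0,2] (S/N)/PP  >  k=1
[2,3] NP  lex  "sent"
[3,4] PP\NP  lex  "slowly"
[2,4] PP  <  k=3
[0,4] S/N  >  k=2
[4,5] N/NP  lex  "no"
[5,6] NP  lex  "idea"
[4,6] N  >  k=5
[0,6] S  >  k=4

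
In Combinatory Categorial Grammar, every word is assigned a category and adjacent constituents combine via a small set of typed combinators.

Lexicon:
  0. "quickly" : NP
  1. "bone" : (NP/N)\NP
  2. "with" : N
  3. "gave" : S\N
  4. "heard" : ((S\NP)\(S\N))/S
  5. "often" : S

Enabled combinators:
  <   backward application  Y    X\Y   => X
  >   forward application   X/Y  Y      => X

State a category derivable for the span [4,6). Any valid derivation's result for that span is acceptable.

[0,6] S   <
  [0,3] NP   >
    [0,2] NP/N   <
      [0,1] "quickly" : NP
      [1,2] "bone" : (NP/N)\NP
    [2,3] "with" : N
  [3,6] S\NP   <
    [3,4] "gave" : S\N
    [4,6] (S\NP)\(S\N)   >
      [4,5] "heard" : ((S\NP)\(S\N))/S
      [5,6] "often" : S

(S\NP)\(S\N)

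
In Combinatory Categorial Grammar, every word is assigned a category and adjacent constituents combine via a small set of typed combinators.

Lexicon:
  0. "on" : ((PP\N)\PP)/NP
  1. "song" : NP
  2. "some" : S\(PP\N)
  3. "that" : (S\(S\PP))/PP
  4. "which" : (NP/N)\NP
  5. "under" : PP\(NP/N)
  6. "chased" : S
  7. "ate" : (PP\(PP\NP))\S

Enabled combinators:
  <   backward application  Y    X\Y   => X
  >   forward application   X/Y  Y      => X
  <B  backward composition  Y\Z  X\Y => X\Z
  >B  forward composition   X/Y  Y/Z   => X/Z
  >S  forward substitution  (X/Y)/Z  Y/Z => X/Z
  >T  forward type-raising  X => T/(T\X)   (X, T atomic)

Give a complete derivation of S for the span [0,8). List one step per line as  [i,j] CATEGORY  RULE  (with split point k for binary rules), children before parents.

[0,8] S   <
  [0,3] S\PP   <B
    [0,2] (PP\N)\PP   >
      [0,1] "on" : ((PP\N)\PP)/NP
      [1,2] "song" : NP
    [2,3] "some" : S\(PP\N)
  [3,8] S\(S\PP)   >
    [3,4] "that" : (S\(S\PP))/PP
    [4,8] PP   <
      [4,6] PP\NP   <B
        [4,5] "which" : (NP/N)\NP
        [5,6] "under" : PP\(NP/N)
      [6,8] PP\(PP\NP)   <
        [6,7] "chased" : S
        [7,8] "ate" : (PP\(PP\NP))\S

[0,1] ((PP\N)\PP)/NP  lex  "on"
[1,2] NP  lex  "song"
[0,2] (PP\N)\PP  >  k=1
[2,3] S\(PP\N)  lex  "some"
[0,3] S\PP  <B  k=2
[3,4] (S\(S\PP))/PP  lex  "that"
[4,5] (NP/N)\NP  lex  "which"
[5,6] PP\(NP/N)  lex  "under"
[4,6] PP\NP  <B  k=5
[6,7] S  lex  "chased"
[7,8] (PP\(PP\NP))\S  lex  "ate"
[6,8] PP\(PP\NP)  <  k=7
[4,8] PP  <  k=6
[3,8] S\(S\PP)  >  k=4
[0,8] S  <  k=3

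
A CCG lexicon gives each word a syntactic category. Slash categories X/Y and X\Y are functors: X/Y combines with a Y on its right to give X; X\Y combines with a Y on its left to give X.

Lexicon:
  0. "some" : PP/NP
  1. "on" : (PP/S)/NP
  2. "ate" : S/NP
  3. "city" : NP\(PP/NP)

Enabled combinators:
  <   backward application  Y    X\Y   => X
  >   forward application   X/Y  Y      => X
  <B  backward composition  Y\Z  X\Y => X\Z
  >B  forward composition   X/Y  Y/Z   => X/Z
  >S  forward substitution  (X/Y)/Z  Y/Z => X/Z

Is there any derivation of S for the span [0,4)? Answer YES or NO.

NO

PP/NP (PP/S)/NP S/NP NP\(PP/NP)
CKY chart[0,4] = {PP}; S ∉ chart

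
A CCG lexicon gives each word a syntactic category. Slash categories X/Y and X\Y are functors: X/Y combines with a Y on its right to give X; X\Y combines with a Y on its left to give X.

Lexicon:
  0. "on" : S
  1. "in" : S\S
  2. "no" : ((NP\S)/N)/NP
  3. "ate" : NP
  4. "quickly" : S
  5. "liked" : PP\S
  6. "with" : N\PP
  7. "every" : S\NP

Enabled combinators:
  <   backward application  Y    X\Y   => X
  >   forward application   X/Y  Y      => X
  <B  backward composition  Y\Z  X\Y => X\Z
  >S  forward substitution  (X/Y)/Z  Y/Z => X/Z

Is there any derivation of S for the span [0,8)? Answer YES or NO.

YES

[0,8] S   <
  [0,7] NP   <
    [0,1] "on" : S
    [1,7] NP\S   <B
      [1,2] "in" : S\S
      [2,7] NP\S   >
        [2,4] (NP\S)/N   >
          [2,3] "no" : ((NP\S)/N)/NP
          [3,4] "ate" : NP
        [4,7] N   <
          [4,6] PP   <
            [4,5] "quickly" : S
            [5,6] "liked" : PP\S
          [6,7] "with" : N\PP
  [7,8] "every" : S\NP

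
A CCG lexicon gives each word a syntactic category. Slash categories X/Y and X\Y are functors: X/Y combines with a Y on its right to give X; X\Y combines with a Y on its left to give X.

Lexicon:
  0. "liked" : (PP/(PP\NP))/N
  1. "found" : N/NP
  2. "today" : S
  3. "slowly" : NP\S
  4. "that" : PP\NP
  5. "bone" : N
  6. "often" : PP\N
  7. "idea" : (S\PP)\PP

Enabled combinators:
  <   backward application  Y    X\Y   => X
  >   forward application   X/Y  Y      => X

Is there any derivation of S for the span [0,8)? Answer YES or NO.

YES

[0,8] S   <
  [0,5] PP   >
    [0,4] PP/(PP\NP)   >
      [0,1] "liked" : (PP/(PP\NP))/N
      [1,4] N   >
        [1,2] "found" : N/NP
        [2,4] NP   <
          [2,3] "today" : S
          [3,4] "slowly" : NP\S
    [4,5] "that" : PP\NP
  [5,8] S\PP   <
    [5,7] PP   <
      [5,6] "bone" : N
      [6,7] "often" : PP\N
    [7,8] "idea" : (S\PP)\PP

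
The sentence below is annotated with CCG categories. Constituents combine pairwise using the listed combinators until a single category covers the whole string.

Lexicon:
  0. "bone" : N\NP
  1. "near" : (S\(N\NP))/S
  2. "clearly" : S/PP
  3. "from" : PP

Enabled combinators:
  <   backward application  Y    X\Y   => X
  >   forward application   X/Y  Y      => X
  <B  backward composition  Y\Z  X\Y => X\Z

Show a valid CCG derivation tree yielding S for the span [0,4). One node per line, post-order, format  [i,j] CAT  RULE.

[0,1] N\NP  lex  "bone"
[1,2] (S\(N\NP))/S  lex  "near"
[2,3] S/PP  lex  "clearly"
[3,4] PP  lex  "from"
[2,4] S  >  k=3
[1,4] S\(N\NP)  >  k=2
[0,4] S  <  k=1

[0,4] S   <
  [0,1] "bone" : N\NP
  [1,4] S\(N\NP)   >
    [1,2] "near" : (S\(N\NP))/S
    [2,4] S   >
      [2,3] "clearly" : S/PP
      [3,4] "from" : PP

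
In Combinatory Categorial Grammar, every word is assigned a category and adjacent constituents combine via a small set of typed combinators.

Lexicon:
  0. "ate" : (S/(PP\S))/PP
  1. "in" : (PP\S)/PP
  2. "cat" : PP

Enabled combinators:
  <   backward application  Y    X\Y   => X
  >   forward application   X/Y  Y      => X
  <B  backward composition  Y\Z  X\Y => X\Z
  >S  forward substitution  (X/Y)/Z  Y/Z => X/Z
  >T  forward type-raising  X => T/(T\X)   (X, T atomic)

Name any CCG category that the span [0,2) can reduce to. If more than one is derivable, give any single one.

S/PP

[0,3] S   >
  [0,2] S/PP   >S
    [0,1] "ate" : (S/(PP\S))/PP
    [1,2] "in" : (PP\S)/PP
  [2,3] "cat" : PP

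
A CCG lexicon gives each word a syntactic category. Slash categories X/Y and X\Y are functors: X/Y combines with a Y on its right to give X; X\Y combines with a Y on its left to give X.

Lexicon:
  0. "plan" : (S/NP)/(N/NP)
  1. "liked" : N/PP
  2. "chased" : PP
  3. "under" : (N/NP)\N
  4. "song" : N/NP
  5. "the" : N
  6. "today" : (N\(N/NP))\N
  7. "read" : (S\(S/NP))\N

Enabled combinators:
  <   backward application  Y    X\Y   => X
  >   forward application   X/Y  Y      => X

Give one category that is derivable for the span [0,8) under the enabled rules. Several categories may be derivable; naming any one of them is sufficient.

S

[0,8] S   <
  [0,4] S/NP   >
    [0,1] "plan" : (S/NP)/(N/NP)
    [1,4] N/NP   <
      [1,3] N   >
        [1,2] "liked" : N/PP
        [2,3] "chased" : PP
      [3,4] "under" : (N/NP)\N
  [4,8] S\(S/NP)   <
    [4,7] N   <
      [4,5] "song" : N/NP
      [5,7] N\(N/NP)   <
        [5,6] "the" : N
        [6,7] "today" : (N\(N/NP))\N
    [7,8] "read" : (S\(S/NP))\N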